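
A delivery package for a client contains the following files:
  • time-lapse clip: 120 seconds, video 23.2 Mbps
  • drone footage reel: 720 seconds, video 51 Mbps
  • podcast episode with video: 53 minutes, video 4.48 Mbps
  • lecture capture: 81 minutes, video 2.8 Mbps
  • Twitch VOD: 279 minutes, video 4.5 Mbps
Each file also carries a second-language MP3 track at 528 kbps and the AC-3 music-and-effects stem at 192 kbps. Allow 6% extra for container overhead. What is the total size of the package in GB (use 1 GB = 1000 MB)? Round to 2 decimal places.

21.35 GB

Audio total: 528 + 192 = 720 kbps = 0.720 Mbps.
time-lapse clip: 23.920 Mbps × 120 s × 1.06 = 3042.6 Mb
drone footage reel: 51.720 Mbps × 720 s × 1.06 = 39472.7 Mb
podcast episode with video: 5.200 Mbps × 3180 s × 1.06 = 17528.2 Mb
lecture capture: 3.520 Mbps × 4860 s × 1.06 = 18133.6 Mb
Twitch VOD: 5.220 Mbps × 16740 s × 1.06 = 92625.8 Mb
Total: 170802.9 Mb = 21350.4 MB.
= 21.35 GB.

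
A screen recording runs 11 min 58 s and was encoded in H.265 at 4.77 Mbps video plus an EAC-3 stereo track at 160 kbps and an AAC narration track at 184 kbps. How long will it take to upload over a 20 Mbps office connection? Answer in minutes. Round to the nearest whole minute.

11 min 58 s = 718 s
Audio total: 160 + 184 = 344 kbps = 0.344 Mbps.
Total bitrate: 5.114 Mbps.
File: 5.114 Mbps × 718 s = 3671.9 Mb.
At 20 Mbps: 3671.9 / 20 = 183.6 s ≈ 3.06 minutes.

3 minutes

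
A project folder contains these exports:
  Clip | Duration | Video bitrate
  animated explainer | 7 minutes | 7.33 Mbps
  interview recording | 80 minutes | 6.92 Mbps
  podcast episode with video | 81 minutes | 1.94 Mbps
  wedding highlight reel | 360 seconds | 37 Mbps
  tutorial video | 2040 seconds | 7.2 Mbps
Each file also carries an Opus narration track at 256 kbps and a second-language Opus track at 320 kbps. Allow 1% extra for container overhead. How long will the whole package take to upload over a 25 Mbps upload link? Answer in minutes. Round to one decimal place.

Audio total: 256 + 320 = 576 kbps = 0.576 Mbps.
animated explainer: 7.906 Mbps × 420 s × 1.01 = 3353.7 Mb
interview recording: 7.496 Mbps × 4800 s × 1.01 = 36340.6 Mb
podcast episode with video: 2.516 Mbps × 4860 s × 1.01 = 12350.0 Mb
wedding highlight reel: 37.576 Mbps × 360 s × 1.01 = 13662.6 Mb
tutorial video: 7.776 Mbps × 2040 s × 1.01 = 16021.7 Mb
Total: 81728.7 Mb = 10216.1 MB.
At 25 Mbps: 81728.7 / 25 = 3269 s ≈ 54.5 minutes.

54.5 minutes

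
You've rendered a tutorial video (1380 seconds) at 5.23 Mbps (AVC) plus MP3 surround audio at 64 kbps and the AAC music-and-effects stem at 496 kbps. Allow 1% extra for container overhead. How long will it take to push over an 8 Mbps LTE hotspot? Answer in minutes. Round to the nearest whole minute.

Audio total: 64 + 496 = 560 kbps = 0.560 Mbps.
Total bitrate: 5.790 Mbps.
File: 5.790 Mbps × 1380 s = 7990.2 Mb.
With 1% container overhead: ×1.01. → 8070.1 Mb.
At 8 Mbps: 8070.1 / 8 = 1008.8 s ≈ 16.8 minutes.

17 minutes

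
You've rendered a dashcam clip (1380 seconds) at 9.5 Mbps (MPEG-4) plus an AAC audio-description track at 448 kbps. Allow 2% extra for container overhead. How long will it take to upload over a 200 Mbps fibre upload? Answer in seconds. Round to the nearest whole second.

70 seconds

Audio: 448 kbps = 0.448 Mbps.
Total bitrate: 9.948 Mbps.
File: 9.948 Mbps × 1380 s = 13728.2 Mb.
With 2% container overhead: ×1.02. → 14002.8 Mb.
At 200 Mbps: 14002.8 / 200 = 70.0 s ≈ 70 seconds.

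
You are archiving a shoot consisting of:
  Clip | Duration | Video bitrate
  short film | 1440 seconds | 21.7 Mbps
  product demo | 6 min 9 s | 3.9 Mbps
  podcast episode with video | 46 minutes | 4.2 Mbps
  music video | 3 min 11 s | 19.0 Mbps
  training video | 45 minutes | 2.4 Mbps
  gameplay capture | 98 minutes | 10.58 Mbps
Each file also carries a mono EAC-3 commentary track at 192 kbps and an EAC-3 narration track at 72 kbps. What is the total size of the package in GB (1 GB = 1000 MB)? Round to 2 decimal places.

Audio total: 192 + 72 = 264 kbps = 0.264 Mbps.
short film: 21.964 Mbps × 1440 s = 31628.2 Mb
product demo: 4.164 Mbps × 369 s = 1536.5 Mb
podcast episode with video: 4.464 Mbps × 2760 s = 12320.6 Mb
music video: 19.264 Mbps × 191 s = 3679.4 Mb
training video: 2.664 Mbps × 2700 s = 7192.8 Mb
gameplay capture: 10.844 Mbps × 5880 s = 63762.7 Mb
Total: 120120.3 Mb = 15015.0 MB.
= 15.02 GB.

15.02 GB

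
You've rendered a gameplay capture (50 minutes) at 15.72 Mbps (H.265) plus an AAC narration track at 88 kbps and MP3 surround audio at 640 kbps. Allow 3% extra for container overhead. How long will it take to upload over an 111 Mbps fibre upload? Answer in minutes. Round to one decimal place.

7.6 minutes

50 min = 3000 s
Audio total: 88 + 640 = 728 kbps = 0.728 Mbps.
Total bitrate: 16.448 Mbps.
File: 16.448 Mbps × 3000 s = 49344.0 Mb.
With 3% container overhead: ×1.03. → 50824.3 Mb.
At 111 Mbps: 50824.3 / 111 = 457.9 s ≈ 7.63 minutes.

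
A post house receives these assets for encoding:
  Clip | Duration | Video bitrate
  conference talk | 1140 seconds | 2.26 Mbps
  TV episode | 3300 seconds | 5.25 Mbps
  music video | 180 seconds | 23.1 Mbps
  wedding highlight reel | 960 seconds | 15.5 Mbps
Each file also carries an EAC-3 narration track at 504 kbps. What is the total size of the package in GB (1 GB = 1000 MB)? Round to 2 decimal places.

5.22 GB

Audio: 504 kbps = 0.504 Mbps.
conference talk: 2.764 Mbps × 1140 s = 3151.0 Mb
TV episode: 5.754 Mbps × 3300 s = 18988.2 Mb
music video: 23.604 Mbps × 180 s = 4248.7 Mb
wedding highlight reel: 16.004 Mbps × 960 s = 15363.8 Mb
Total: 41751.7 Mb = 5219.0 MB.
= 5.219 GB.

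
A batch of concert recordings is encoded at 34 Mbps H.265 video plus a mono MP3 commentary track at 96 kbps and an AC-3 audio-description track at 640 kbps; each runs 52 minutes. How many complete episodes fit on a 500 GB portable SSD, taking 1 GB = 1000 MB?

36

52 min = 3120 s
Audio total: 96 + 640 = 736 kbps = 0.736 Mbps.
Total bitrate: 34.736 Mbps.
Per item: 34.736 Mbps × 3120 s = 108,376 Mb = 13,547 MB.
Capacity: 500 GB = 4,000,000 Mb; 36.91 items → 36 complete.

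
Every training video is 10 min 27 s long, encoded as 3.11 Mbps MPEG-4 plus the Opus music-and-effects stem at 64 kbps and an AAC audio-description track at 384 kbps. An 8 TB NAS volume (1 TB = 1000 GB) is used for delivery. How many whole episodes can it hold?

10 min 27 s = 627 s
Audio total: 64 + 384 = 448 kbps = 0.448 Mbps.
Total bitrate: 3.558 Mbps.
Per item: 3.558 Mbps × 627 s = 2,231 Mb = 278.9 MB.
Capacity: 8 TB = 64,000,000 Mb; 28688.41 items → 28688 complete.

28688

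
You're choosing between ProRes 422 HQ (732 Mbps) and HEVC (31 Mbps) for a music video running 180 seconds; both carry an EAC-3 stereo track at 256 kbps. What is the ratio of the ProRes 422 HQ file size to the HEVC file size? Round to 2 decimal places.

Audio: 256 kbps = 0.256 Mbps.
ProRes 422 HQ: 732.256 Mbps × 180 s = 131806.1 Mb = 15.344 GiB.
HEVC: 31.256 Mbps × 180 s = 5626.1 Mb = 0.655 GiB.
Ratio: 15.344 / 0.655 = 23.428.

23.43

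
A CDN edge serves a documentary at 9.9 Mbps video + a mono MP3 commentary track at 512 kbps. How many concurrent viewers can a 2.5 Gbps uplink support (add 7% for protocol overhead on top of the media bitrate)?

Audio: 512 kbps = 0.512 Mbps.
Per-viewer media rate: 10.412 Mbps.
On the wire with 7% overhead: 11.141 Mbps.
2.5 Gbps = 2,500 Mbps; 2,500 / 11.141 = 224.40 → 224 viewers.

224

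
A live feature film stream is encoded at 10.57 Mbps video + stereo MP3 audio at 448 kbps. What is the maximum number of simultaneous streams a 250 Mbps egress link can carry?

22

Audio: 448 kbps = 0.448 Mbps.
Per-viewer media rate: 11.018 Mbps.
250 Mbps = 250.0 Mbps; 250.0 / 11.018 = 22.69 → 22 viewers.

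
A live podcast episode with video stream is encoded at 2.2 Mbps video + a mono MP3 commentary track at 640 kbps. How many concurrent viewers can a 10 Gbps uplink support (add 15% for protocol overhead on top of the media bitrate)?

Audio: 640 kbps = 0.640 Mbps.
Per-viewer media rate: 2.840 Mbps.
On the wire with 15% overhead: 3.266 Mbps.
10 Gbps = 10,000 Mbps; 10,000 / 3.266 = 3061.85 → 3061 viewers.

3061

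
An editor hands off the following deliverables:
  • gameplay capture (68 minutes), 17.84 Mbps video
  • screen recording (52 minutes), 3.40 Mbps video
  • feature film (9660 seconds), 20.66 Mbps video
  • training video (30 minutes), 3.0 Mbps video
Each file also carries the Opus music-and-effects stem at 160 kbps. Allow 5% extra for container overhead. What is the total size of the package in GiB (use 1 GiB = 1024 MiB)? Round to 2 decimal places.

Audio: 160 kbps = 0.160 Mbps.
gameplay capture: 18.000 Mbps × 4080 s × 1.05 = 77112.0 Mb
screen recording: 3.560 Mbps × 3120 s × 1.05 = 11662.6 Mb
feature film: 20.820 Mbps × 9660 s × 1.05 = 211177.3 Mb
training video: 3.160 Mbps × 1800 s × 1.05 = 5972.4 Mb
Total: 305924.2 Mb = 38240.5 MB.
= 35.61 GiB.

35.61 GiB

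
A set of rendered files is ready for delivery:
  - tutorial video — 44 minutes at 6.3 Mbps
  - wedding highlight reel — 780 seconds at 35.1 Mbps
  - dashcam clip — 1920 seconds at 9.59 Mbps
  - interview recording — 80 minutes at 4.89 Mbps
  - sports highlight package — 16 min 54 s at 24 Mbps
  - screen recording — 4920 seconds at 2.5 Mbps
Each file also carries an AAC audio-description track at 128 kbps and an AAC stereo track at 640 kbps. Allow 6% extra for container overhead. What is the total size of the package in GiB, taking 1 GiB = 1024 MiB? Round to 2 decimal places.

16.64 GiB

Audio total: 128 + 640 = 768 kbps = 0.768 Mbps.
tutorial video: 7.068 Mbps × 2640 s × 1.06 = 19779.1 Mb
wedding highlight reel: 35.868 Mbps × 780 s × 1.06 = 29655.7 Mb
dashcam clip: 10.358 Mbps × 1920 s × 1.06 = 21080.6 Mb
interview recording: 5.658 Mbps × 4800 s × 1.06 = 28787.9 Mb
sports highlight package: 24.768 Mbps × 1014 s × 1.06 = 26621.6 Mb
screen recording: 3.268 Mbps × 4920 s × 1.06 = 17043.3 Mb
Total: 142968.2 Mb = 17871.0 MB.
= 16.64 GiB.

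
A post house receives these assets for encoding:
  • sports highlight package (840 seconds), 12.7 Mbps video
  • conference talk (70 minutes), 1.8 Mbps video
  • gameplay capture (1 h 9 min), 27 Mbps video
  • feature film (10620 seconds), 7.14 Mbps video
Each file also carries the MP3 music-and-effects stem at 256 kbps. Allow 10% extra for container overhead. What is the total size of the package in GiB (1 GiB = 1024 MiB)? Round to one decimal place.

Audio: 256 kbps = 0.256 Mbps.
sports highlight package: 12.956 Mbps × 840 s × 1.10 = 11971.3 Mb
conference talk: 2.056 Mbps × 4200 s × 1.10 = 9498.7 Mb
gameplay capture: 27.256 Mbps × 4140 s × 1.10 = 124123.8 Mb
feature film: 7.396 Mbps × 10620 s × 1.10 = 86400.1 Mb
Total: 231994.0 Mb = 28999.2 MB.
= 27.01 GiB.

27.0 GiB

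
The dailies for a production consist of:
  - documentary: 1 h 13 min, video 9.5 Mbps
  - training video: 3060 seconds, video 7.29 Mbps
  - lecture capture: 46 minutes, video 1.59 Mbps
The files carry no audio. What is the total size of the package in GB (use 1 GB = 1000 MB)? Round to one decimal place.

documentary: 9.500 Mbps × 4380 s = 41610.0 Mb
training video: 7.290 Mbps × 3060 s = 22307.4 Mb
lecture capture: 1.590 Mbps × 2760 s = 4388.4 Mb
Total: 68305.8 Mb = 8538.2 MB.
= 8.538 GB.

8.5 GB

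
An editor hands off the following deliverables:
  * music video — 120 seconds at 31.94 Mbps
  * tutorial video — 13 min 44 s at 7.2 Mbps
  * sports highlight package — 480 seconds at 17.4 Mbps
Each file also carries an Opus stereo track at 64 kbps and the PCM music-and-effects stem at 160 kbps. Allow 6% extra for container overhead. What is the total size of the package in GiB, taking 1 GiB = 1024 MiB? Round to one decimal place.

Audio total: 64 + 160 = 224 kbps = 0.224 Mbps.
music video: 32.164 Mbps × 120 s × 1.06 = 4091.3 Mb
tutorial video: 7.424 Mbps × 824 s × 1.06 = 6484.4 Mb
sports highlight package: 17.624 Mbps × 480 s × 1.06 = 8967.1 Mb
Total: 19542.8 Mb = 2442.8 MB.
= 2.275 GiB.

2.3 GiB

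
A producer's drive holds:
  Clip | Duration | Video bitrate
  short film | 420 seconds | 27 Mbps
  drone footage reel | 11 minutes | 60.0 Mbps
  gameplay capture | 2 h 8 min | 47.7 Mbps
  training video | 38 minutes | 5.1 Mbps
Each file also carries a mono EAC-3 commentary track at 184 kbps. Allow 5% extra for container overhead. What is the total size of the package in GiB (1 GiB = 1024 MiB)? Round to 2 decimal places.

Audio: 184 kbps = 0.184 Mbps.
short film: 27.184 Mbps × 420 s × 1.05 = 11988.1 Mb
drone footage reel: 60.184 Mbps × 660 s × 1.05 = 41707.5 Mb
gameplay capture: 47.884 Mbps × 7680 s × 1.05 = 386136.6 Mb
training video: 5.284 Mbps × 2280 s × 1.05 = 12649.9 Mb
Total: 452482.1 Mb = 56560.3 MB.
= 52.68 GiB.

52.68 GiB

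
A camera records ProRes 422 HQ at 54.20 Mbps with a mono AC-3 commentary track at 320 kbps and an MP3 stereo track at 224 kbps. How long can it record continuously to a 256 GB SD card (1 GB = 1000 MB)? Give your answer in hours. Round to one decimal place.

10.4 hours

Audio total: 320 + 224 = 544 kbps = 0.544 Mbps.
Total bitrate: 54.20 + 0.544 = 54.744 Mbps.
Capacity: 256 GB = 2,048,000 Mb.
Recording time: 2,048,000 / 54.744 = 37,410 s ≈ 10.4 hours.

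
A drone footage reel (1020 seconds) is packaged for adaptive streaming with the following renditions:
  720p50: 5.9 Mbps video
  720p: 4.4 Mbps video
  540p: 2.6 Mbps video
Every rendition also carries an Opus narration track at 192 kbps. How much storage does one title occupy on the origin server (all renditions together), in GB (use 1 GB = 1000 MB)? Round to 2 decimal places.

Audio: 192 kbps = 0.192 Mbps.
Sum of rendition bitrates: (5.9+0.192) + (4.4+0.192) + (2.6+0.192) = 13.476 Mbps.
× 1020 s = 13,746 Mb = 1,718 MB = 1.718 GB.

1.72 GB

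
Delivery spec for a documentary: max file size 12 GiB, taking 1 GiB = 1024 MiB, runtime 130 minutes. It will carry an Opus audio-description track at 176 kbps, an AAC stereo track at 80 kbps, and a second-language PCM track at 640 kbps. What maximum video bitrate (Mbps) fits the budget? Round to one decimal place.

Budget: 12 GiB = 103079.2 Mb.
130 min = 7800 s
Total bitrate budget: 103079.2 Mb / 7800 s = 13.215 Mbps.
Audio total: 176 + 80 + 640 = 896 kbps = 0.896 Mbps.
Video: 13.215 − 0.896 = 12.319 Mbps.

12.3 Mbps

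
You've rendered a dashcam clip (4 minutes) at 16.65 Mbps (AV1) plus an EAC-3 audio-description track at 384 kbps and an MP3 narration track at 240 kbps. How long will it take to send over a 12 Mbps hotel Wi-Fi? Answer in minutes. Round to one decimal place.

5.8 minutes

4 min = 240 s
Audio total: 384 + 240 = 624 kbps = 0.624 Mbps.
Total bitrate: 17.274 Mbps.
File: 17.274 Mbps × 240 s = 4145.8 Mb.
At 12 Mbps: 4145.8 / 12 = 345.5 s ≈ 5.76 minutes.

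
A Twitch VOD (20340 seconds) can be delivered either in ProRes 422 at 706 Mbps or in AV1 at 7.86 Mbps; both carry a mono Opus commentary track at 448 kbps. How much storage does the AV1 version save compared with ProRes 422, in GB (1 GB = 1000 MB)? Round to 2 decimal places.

Audio: 448 kbps = 0.448 Mbps.
ProRes 422: 706.448 Mbps × 20340 s = 14369152.3 Mb = 1796.144 GB.
AV1: 8.308 Mbps × 20340 s = 168984.7 Mb = 21.123 GB.
Saving: 1796.144 − 21.123 = 1775.021 GB.

1775.02 GB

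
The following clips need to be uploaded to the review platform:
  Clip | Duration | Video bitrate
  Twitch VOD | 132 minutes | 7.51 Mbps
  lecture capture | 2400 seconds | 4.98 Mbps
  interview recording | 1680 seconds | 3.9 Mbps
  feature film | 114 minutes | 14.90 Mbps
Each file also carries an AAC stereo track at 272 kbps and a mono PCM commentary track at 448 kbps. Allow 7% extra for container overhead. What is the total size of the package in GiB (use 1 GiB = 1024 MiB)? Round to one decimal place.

Audio total: 272 + 448 = 720 kbps = 0.720 Mbps.
Twitch VOD: 8.230 Mbps × 7920 s × 1.07 = 69744.3 Mb
lecture capture: 5.700 Mbps × 2400 s × 1.07 = 14637.6 Mb
interview recording: 4.620 Mbps × 1680 s × 1.07 = 8304.9 Mb
feature film: 15.620 Mbps × 6840 s × 1.07 = 114319.7 Mb
Total: 207006.5 Mb = 25875.8 MB.
= 24.10 GiB.

24.1 GiB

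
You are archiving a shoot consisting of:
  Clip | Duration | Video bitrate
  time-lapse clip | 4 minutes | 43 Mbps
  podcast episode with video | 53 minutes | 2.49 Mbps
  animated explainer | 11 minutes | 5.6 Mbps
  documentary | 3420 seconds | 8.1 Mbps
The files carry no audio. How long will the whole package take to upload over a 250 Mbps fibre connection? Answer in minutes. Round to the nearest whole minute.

time-lapse clip: 43.000 Mbps × 240 s = 10320.0 Mb
podcast episode with video: 2.490 Mbps × 3180 s = 7918.2 Mb
animated explainer: 5.600 Mbps × 660 s = 3696.0 Mb
documentary: 8.100 Mbps × 3420 s = 27702.0 Mb
Total: 49636.2 Mb = 6204.5 MB.
At 250 Mbps: 49636.2 / 250 = 199 s ≈ 3.31 minutes.

3 minutes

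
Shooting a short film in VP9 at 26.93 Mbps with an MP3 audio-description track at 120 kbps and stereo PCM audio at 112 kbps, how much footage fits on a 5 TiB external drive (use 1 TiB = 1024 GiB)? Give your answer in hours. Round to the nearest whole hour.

Audio total: 120 + 112 = 232 kbps = 0.232 Mbps.
Total bitrate: 26.93 + 0.232 = 27.162 Mbps.
Capacity: 5 TiB = 43,980,465 Mb.
Recording time: 43,980,465 / 27.162 = 1,619,191 s ≈ 450 hours.

450 hours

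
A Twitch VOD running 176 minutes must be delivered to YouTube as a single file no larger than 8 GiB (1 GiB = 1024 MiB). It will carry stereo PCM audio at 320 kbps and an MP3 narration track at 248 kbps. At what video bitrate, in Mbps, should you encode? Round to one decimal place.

5.9 Mbps

Budget: 8 GiB = 68719.5 Mb.
176 min = 10560 s
Total bitrate budget: 68719.5 Mb / 10560 s = 6.508 Mbps.
Audio total: 320 + 248 = 568 kbps = 0.568 Mbps.
Video: 6.508 − 0.568 = 5.940 Mbps.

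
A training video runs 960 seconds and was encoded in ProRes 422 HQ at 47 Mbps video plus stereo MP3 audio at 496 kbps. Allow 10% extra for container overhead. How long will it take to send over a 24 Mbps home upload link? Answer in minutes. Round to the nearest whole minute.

Audio: 496 kbps = 0.496 Mbps.
Total bitrate: 47.496 Mbps.
File: 47.496 Mbps × 960 s = 45596.2 Mb.
With 10% container overhead: ×1.10. → 50155.8 Mb.
At 24 Mbps: 50155.8 / 24 = 2089.8 s ≈ 34.8 minutes.

35 minutes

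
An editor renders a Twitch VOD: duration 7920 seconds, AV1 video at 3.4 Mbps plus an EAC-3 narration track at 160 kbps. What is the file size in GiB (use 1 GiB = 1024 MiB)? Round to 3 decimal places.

3.282 GiB

Audio: 160 kbps = 0.160 Mbps.
Total bitrate: 3.4 + 0.160 = 3.560 Mbps.
Stream data: 3.560 Mbps × 7920 s = 28195.2 Mb.
28,195 Mb = 3,524,400,000 bytes ÷ 1,073,741,824 = 3.282 GiB.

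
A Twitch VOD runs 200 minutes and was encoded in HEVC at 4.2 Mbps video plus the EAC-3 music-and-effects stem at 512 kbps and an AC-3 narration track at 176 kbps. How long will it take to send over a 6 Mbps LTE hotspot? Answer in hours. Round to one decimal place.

200 min = 12000 s
Audio total: 512 + 176 = 688 kbps = 0.688 Mbps.
Total bitrate: 4.888 Mbps.
File: 4.888 Mbps × 12000 s = 58656.0 Mb.
At 6 Mbps: 58656.0 / 6 = 9776.0 s ≈ 2.72 hours.

2.7 hours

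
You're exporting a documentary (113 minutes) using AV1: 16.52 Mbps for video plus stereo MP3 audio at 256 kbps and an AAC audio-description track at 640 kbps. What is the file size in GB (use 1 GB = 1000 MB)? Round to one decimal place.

14.8 GB

113 min = 6780 s
Audio total: 256 + 640 = 896 kbps = 0.896 Mbps.
Total bitrate: 16.52 + 0.896 = 17.416 Mbps.
Stream data: 17.416 Mbps × 6780 s = 118080.5 Mb.
118,080 Mb ÷ 8 = 14,760 MB → 14.76 GB.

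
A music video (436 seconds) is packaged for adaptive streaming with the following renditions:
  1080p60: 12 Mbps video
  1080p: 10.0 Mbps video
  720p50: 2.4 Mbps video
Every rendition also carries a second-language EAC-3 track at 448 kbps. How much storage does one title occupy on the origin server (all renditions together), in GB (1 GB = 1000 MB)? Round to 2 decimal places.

1.40 GB

Audio: 448 kbps = 0.448 Mbps.
Sum of rendition bitrates: (12+0.448) + (10.0+0.448) + (2.4+0.448) = 25.744 Mbps.
× 436 s = 11,224 Mb = 1,403 MB = 1.403 GB.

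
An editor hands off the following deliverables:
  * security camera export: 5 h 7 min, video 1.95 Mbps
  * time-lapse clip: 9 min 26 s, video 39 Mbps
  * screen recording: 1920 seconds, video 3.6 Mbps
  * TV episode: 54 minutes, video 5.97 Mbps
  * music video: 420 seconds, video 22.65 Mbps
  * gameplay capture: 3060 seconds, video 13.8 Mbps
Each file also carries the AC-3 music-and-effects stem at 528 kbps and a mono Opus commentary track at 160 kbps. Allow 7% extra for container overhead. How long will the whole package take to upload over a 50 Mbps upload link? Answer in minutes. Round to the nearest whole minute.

Audio total: 528 + 160 = 688 kbps = 0.688 Mbps.
security camera export: 2.638 Mbps × 18420 s × 1.07 = 51993.4 Mb
time-lapse clip: 39.688 Mbps × 566 s × 1.07 = 24035.8 Mb
screen recording: 4.288 Mbps × 1920 s × 1.07 = 8809.3 Mb
TV episode: 6.658 Mbps × 3240 s × 1.07 = 23082.0 Mb
music video: 23.338 Mbps × 420 s × 1.07 = 10488.1 Mb
gameplay capture: 14.488 Mbps × 3060 s × 1.07 = 47436.6 Mb
Total: 165845.2 Mb = 20730.6 MB.
At 50 Mbps: 165845.2 / 50 = 3317 s ≈ 55.3 minutes.

55 minutes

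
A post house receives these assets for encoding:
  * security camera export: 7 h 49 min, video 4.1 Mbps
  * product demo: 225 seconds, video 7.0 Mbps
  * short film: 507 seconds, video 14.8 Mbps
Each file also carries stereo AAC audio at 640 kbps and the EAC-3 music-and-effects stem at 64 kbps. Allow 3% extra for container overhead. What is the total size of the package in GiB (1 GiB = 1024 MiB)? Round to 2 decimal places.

17.36 GiB

Audio total: 640 + 64 = 704 kbps = 0.704 Mbps.
security camera export: 4.804 Mbps × 28140 s × 1.03 = 139240.1 Mb
product demo: 7.704 Mbps × 225 s × 1.03 = 1785.4 Mb
short film: 15.504 Mbps × 507 s × 1.03 = 8096.3 Mb
Total: 149121.8 Mb = 18640.2 MB.
= 17.36 GiB.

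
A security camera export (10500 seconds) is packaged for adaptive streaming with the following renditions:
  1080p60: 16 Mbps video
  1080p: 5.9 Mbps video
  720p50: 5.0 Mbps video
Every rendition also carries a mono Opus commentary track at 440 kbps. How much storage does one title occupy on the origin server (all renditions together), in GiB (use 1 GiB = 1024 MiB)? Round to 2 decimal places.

Audio: 440 kbps = 0.440 Mbps.
Sum of rendition bitrates: (16+0.440) + (5.9+0.440) + (5.0+0.440) = 28.220 Mbps.
× 10500 s = 296,310 Mb = 37,039 MB = 34.50 GiB.

34.50 GiB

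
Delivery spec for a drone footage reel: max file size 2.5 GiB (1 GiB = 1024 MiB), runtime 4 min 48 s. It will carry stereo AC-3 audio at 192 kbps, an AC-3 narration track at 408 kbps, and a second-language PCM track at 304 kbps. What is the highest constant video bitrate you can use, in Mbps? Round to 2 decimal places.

73.66 Mbps

Budget: 2.5 GiB = 21474.8 Mb.
4 min 48 s = 288 s
Total bitrate budget: 21474.8 Mb / 288 s = 74.565 Mbps.
Audio total: 192 + 408 + 304 = 904 kbps = 0.904 Mbps.
Video: 74.565 − 0.904 = 73.661 Mbps.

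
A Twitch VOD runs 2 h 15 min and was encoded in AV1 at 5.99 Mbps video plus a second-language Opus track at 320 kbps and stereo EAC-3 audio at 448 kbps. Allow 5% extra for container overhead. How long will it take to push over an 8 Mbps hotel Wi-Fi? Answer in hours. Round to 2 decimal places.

2.00 hours

2 h 15 min = 135 min = 8100 s
Audio total: 320 + 448 = 768 kbps = 0.768 Mbps.
Total bitrate: 6.758 Mbps.
File: 6.758 Mbps × 8100 s = 54739.8 Mb.
With 5% container overhead: ×1.05. → 57476.8 Mb.
At 8 Mbps: 57476.8 / 8 = 7184.6 s ≈ 2 hours.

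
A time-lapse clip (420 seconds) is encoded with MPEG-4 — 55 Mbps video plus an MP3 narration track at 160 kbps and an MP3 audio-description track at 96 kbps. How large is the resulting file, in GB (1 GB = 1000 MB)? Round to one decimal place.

Audio total: 160 + 96 = 256 kbps = 0.256 Mbps.
Total bitrate: 55 + 0.256 = 55.256 Mbps.
Stream data: 55.256 Mbps × 420 s = 23207.5 Mb.
23,208 Mb ÷ 8 = 2,901 MB → 2.901 GB.

2.9 GB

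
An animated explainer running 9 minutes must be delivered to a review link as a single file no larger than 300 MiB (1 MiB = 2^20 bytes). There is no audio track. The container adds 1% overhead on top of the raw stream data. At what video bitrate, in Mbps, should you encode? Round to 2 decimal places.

4.61 Mbps

Budget: 300 MiB = 2516.6 Mb.
Stream payload after overhead: 2516.6 / 1.01 = 2491.7 Mb.
9 min = 540 s
Total bitrate budget: 2491.7 Mb / 540 s = 4.614 Mbps.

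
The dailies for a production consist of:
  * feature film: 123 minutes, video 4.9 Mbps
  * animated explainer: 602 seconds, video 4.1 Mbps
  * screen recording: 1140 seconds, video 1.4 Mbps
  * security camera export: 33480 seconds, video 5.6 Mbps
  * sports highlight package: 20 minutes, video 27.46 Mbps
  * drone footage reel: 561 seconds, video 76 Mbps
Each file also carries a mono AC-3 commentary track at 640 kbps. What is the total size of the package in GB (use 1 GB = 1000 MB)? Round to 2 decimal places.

Audio: 640 kbps = 0.640 Mbps.
feature film: 5.540 Mbps × 7380 s = 40885.2 Mb
animated explainer: 4.740 Mbps × 602 s = 2853.5 Mb
screen recording: 2.040 Mbps × 1140 s = 2325.6 Mb
security camera export: 6.240 Mbps × 33480 s = 208915.2 Mb
sports highlight package: 28.100 Mbps × 1200 s = 33720.0 Mb
drone footage reel: 76.640 Mbps × 561 s = 42995.0 Mb
Total: 331694.5 Mb = 41461.8 MB.
= 41.46 GB.

41.46 GB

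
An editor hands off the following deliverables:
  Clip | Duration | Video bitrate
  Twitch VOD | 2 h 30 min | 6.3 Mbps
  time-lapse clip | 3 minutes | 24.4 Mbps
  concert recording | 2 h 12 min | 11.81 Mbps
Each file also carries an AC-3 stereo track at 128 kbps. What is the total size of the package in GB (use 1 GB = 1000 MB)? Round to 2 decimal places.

19.60 GB

Audio: 128 kbps = 0.128 Mbps.
Twitch VOD: 6.428 Mbps × 9000 s = 57852.0 Mb
time-lapse clip: 24.528 Mbps × 180 s = 4415.0 Mb
concert recording: 11.938 Mbps × 7920 s = 94549.0 Mb
Total: 156816.0 Mb = 19602.0 MB.
= 19.60 GB.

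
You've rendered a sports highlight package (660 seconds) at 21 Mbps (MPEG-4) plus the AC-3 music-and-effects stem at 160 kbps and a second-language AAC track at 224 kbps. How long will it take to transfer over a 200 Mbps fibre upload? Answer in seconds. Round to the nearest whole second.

Audio total: 160 + 224 = 384 kbps = 0.384 Mbps.
Total bitrate: 21.384 Mbps.
File: 21.384 Mbps × 660 s = 14113.4 Mb.
At 200 Mbps: 14113.4 / 200 = 70.6 s ≈ 70.6 seconds.

71 seconds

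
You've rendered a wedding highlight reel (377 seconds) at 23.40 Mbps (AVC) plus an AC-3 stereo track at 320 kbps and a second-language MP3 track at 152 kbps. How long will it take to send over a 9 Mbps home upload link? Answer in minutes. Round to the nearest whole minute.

17 minutes

Audio total: 320 + 152 = 472 kbps = 0.472 Mbps.
Total bitrate: 23.872 Mbps.
File: 23.872 Mbps × 377 s = 8999.7 Mb.
At 9 Mbps: 8999.7 / 9 = 1000.0 s ≈ 16.7 minutes.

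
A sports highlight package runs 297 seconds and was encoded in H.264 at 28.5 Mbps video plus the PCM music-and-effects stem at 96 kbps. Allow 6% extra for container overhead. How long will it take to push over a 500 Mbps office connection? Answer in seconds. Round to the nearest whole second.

18 seconds

Audio: 96 kbps = 0.096 Mbps.
Total bitrate: 28.596 Mbps.
File: 28.596 Mbps × 297 s = 8493.0 Mb.
With 6% container overhead: ×1.06. → 9002.6 Mb.
At 500 Mbps: 9002.6 / 500 = 18.0 s ≈ 18 seconds.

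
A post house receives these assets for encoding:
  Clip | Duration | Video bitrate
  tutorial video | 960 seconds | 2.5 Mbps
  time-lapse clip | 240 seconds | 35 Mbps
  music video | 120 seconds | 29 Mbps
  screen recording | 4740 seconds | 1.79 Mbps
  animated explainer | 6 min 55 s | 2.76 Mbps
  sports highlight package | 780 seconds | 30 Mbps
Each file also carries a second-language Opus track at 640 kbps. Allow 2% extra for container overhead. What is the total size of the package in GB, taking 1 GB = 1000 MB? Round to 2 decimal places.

6.62 GB

Audio: 640 kbps = 0.640 Mbps.
tutorial video: 3.140 Mbps × 960 s × 1.02 = 3074.7 Mb
time-lapse clip: 35.640 Mbps × 240 s × 1.02 = 8724.7 Mb
music video: 29.640 Mbps × 120 s × 1.02 = 3627.9 Mb
screen recording: 2.430 Mbps × 4740 s × 1.02 = 11748.6 Mb
animated explainer: 3.400 Mbps × 415 s × 1.02 = 1439.2 Mb
sports highlight package: 30.640 Mbps × 780 s × 1.02 = 24377.2 Mb
Total: 52992.3 Mb = 6624.0 MB.
= 6.624 GB.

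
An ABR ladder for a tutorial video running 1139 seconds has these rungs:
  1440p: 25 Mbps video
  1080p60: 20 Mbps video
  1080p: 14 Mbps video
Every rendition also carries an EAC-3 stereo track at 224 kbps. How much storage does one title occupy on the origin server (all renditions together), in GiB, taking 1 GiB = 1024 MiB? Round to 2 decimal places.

Audio: 224 kbps = 0.224 Mbps.
Sum of rendition bitrates: (25+0.224) + (20+0.224) + (14+0.224) = 59.672 Mbps.
× 1139 s = 67,966 Mb = 8,496 MB = 7.912 GiB.

7.91 GiB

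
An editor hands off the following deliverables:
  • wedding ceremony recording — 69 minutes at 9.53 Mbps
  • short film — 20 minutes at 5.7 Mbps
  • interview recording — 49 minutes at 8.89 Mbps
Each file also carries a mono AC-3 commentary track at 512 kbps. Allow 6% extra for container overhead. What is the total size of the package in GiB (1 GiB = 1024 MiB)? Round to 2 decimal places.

9.46 GiB

Audio: 512 kbps = 0.512 Mbps.
wedding ceremony recording: 10.042 Mbps × 4140 s × 1.06 = 44068.3 Mb
short film: 6.212 Mbps × 1200 s × 1.06 = 7901.7 Mb
interview recording: 9.402 Mbps × 2940 s × 1.06 = 29300.4 Mb
Total: 81270.4 Mb = 10158.8 MB.
= 9.461 GiB.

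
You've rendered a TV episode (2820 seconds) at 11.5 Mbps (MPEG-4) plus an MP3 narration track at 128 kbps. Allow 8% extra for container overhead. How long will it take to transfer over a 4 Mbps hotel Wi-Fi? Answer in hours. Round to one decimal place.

Audio: 128 kbps = 0.128 Mbps.
Total bitrate: 11.628 Mbps.
File: 11.628 Mbps × 2820 s = 32791.0 Mb.
With 8% container overhead: ×1.08. → 35414.2 Mb.
At 4 Mbps: 35414.2 / 4 = 8853.6 s ≈ 2.46 hours.

2.5 hours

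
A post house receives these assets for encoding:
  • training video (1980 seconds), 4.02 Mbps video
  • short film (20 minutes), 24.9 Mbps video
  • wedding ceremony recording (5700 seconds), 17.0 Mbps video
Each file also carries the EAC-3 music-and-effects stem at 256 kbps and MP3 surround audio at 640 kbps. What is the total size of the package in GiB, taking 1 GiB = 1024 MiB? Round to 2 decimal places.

Audio total: 256 + 640 = 896 kbps = 0.896 Mbps.
training video: 4.916 Mbps × 1980 s = 9733.7 Mb
short film: 25.796 Mbps × 1200 s = 30955.2 Mb
wedding ceremony recording: 17.896 Mbps × 5700 s = 102007.2 Mb
Total: 142696.1 Mb = 17837.0 MB.
= 16.61 GiB.

16.61 GiB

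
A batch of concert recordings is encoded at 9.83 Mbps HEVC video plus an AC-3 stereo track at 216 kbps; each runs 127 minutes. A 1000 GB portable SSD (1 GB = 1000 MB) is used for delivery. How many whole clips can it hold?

127 min = 7620 s
Audio: 216 kbps = 0.216 Mbps.
Total bitrate: 10.046 Mbps.
Per item: 10.046 Mbps × 7620 s = 76,551 Mb = 9,569 MB.
Capacity: 1000 GB = 8,000,000 Mb; 104.51 items → 104 complete.

104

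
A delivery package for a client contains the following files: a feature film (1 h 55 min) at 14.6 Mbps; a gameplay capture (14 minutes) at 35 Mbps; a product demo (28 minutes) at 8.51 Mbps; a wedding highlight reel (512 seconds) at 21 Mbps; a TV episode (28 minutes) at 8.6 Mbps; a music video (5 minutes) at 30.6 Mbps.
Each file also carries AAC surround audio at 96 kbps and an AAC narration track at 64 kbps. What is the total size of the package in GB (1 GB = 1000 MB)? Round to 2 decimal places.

Audio total: 96 + 64 = 160 kbps = 0.160 Mbps.
feature film: 14.760 Mbps × 6900 s = 101844.0 Mb
gameplay capture: 35.160 Mbps × 840 s = 29534.4 Mb
product demo: 8.670 Mbps × 1680 s = 14565.6 Mb
wedding highlight reel: 21.160 Mbps × 512 s = 10833.9 Mb
TV episode: 8.760 Mbps × 1680 s = 14716.8 Mb
music video: 30.760 Mbps × 300 s = 9228.0 Mb
Total: 180722.7 Mb = 22590.3 MB.
= 22.59 GB.

22.59 GB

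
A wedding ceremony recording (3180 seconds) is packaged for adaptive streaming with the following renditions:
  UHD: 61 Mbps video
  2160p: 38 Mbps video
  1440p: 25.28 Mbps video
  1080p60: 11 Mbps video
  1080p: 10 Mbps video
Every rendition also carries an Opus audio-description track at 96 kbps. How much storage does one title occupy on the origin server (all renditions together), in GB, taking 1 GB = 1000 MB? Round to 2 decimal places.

57.94 GB

Audio: 96 kbps = 0.096 Mbps.
Sum of rendition bitrates: (61+0.096) + (38+0.096) + (25.28+0.096) + (11+0.096) + (10+0.096) = 145.760 Mbps.
× 3180 s = 463,517 Mb = 57,940 MB = 57.94 GB.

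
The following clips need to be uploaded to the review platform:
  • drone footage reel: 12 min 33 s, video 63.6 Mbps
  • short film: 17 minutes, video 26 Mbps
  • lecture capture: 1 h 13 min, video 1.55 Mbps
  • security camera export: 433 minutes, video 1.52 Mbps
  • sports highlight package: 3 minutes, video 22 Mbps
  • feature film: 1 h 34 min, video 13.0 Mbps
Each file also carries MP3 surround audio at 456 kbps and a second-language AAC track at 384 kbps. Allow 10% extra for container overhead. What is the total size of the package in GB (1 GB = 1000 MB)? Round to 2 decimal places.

Audio total: 456 + 384 = 840 kbps = 0.840 Mbps.
drone footage reel: 64.440 Mbps × 753 s × 1.10 = 53375.7 Mb
short film: 26.840 Mbps × 1020 s × 1.10 = 30114.5 Mb
lecture capture: 2.390 Mbps × 4380 s × 1.10 = 11515.0 Mb
security camera export: 2.360 Mbps × 25980 s × 1.10 = 67444.1 Mb
sports highlight package: 22.840 Mbps × 180 s × 1.10 = 4522.3 Mb
feature film: 13.840 Mbps × 5640 s × 1.10 = 85863.4 Mb
Total: 252834.9 Mb = 31604.4 MB.
= 31.60 GB.

31.60 GB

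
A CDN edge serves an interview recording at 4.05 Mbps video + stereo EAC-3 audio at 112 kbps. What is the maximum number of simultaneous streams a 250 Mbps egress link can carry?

Audio: 112 kbps = 0.112 Mbps.
Per-viewer media rate: 4.162 Mbps.
250 Mbps = 250.0 Mbps; 250.0 / 4.162 = 60.07 → 60 viewers.

60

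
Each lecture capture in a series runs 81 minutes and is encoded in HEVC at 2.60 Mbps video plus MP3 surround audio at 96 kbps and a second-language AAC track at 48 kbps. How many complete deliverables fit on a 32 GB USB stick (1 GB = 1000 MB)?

19

81 min = 4860 s
Audio total: 96 + 48 = 144 kbps = 0.144 Mbps.
Total bitrate: 2.744 Mbps.
Per item: 2.744 Mbps × 4860 s = 13,336 Mb = 1,667 MB.
Capacity: 32 GB = 256,000 Mb; 19.20 items → 19 complete.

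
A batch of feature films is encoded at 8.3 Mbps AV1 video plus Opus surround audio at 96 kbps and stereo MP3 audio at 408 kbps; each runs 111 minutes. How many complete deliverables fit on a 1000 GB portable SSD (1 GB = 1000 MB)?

111 min = 6660 s
Audio total: 96 + 408 = 504 kbps = 0.504 Mbps.
Total bitrate: 8.804 Mbps.
Per item: 8.804 Mbps × 6660 s = 58,635 Mb = 7,329 MB.
Capacity: 1000 GB = 8,000,000 Mb; 136.44 items → 136 complete.

136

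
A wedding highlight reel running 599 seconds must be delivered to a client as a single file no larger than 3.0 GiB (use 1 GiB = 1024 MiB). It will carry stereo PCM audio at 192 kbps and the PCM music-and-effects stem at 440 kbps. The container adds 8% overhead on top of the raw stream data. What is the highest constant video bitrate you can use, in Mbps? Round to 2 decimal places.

Budget: 3.0 GiB = 25769.8 Mb.
Stream payload after overhead: 25769.8 / 1.08 = 23860.9 Mb.
Total bitrate budget: 23860.9 Mb / 599 s = 39.835 Mbps.
Audio total: 192 + 440 = 632 kbps = 0.632 Mbps.
Video: 39.835 − 0.632 = 39.203 Mbps.

39.20 Mbps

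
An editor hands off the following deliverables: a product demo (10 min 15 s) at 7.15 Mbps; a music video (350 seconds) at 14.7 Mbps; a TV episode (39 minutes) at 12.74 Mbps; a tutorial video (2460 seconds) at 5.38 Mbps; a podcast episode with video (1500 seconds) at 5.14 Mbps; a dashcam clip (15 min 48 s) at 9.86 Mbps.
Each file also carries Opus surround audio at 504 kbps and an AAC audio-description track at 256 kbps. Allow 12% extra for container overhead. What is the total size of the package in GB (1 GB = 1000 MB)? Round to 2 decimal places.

10.62 GB

Audio total: 504 + 256 = 760 kbps = 0.760 Mbps.
product demo: 7.910 Mbps × 615 s × 1.12 = 5448.4 Mb
music video: 15.460 Mbps × 350 s × 1.12 = 6060.3 Mb
TV episode: 13.500 Mbps × 2340 s × 1.12 = 35380.8 Mb
tutorial video: 6.140 Mbps × 2460 s × 1.12 = 16916.9 Mb
podcast episode with video: 5.900 Mbps × 1500 s × 1.12 = 9912.0 Mb
dashcam clip: 10.620 Mbps × 948 s × 1.12 = 11275.9 Mb
Total: 84994.3 Mb = 10624.3 MB.
= 10.62 GB.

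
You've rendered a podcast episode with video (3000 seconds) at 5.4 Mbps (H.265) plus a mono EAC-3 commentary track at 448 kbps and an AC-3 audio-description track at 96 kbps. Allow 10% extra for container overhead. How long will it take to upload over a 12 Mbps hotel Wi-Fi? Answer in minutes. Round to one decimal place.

Audio total: 448 + 96 = 544 kbps = 0.544 Mbps.
Total bitrate: 5.944 Mbps.
File: 5.944 Mbps × 3000 s = 17832.0 Mb.
With 10% container overhead: ×1.10. → 19615.2 Mb.
At 12 Mbps: 19615.2 / 12 = 1634.6 s ≈ 27.2 minutes.

27.2 minutes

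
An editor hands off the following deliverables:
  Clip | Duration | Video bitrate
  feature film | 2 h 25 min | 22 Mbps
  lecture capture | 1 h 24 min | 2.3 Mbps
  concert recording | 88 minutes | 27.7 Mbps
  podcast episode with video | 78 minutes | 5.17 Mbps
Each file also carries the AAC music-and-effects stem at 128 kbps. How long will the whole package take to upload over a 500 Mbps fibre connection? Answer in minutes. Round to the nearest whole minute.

Audio: 128 kbps = 0.128 Mbps.
feature film: 22.128 Mbps × 8700 s = 192513.6 Mb
lecture capture: 2.428 Mbps × 5040 s = 12237.1 Mb
concert recording: 27.828 Mbps × 5280 s = 146931.8 Mb
podcast episode with video: 5.298 Mbps × 4680 s = 24794.6 Mb
Total: 376477.2 Mb = 47059.7 MB.
At 500 Mbps: 376477.2 / 500 = 753 s ≈ 12.5 minutes.

13 minutes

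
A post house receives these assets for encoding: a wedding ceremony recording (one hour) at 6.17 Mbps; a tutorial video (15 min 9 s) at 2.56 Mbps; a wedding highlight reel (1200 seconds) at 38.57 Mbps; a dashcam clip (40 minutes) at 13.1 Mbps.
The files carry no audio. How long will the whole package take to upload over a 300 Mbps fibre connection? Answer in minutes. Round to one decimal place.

wedding ceremony recording: 6.170 Mbps × 3600 s = 22212.0 Mb
tutorial video: 2.560 Mbps × 909 s = 2327.0 Mb
wedding highlight reel: 38.570 Mbps × 1200 s = 46284.0 Mb
dashcam clip: 13.100 Mbps × 2400 s = 31440.0 Mb
Total: 102263.0 Mb = 12782.9 MB.
At 300 Mbps: 102263.0 / 300 = 341 s ≈ 5.68 minutes.

5.7 minutes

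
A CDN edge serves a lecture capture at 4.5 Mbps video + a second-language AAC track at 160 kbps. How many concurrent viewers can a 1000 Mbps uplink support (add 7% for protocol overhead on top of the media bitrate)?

200

Audio: 160 kbps = 0.160 Mbps.
Per-viewer media rate: 4.660 Mbps.
On the wire with 7% overhead: 4.986 Mbps.
1000 Mbps = 1,000 Mbps; 1,000 / 4.986 = 200.55 → 200 viewers.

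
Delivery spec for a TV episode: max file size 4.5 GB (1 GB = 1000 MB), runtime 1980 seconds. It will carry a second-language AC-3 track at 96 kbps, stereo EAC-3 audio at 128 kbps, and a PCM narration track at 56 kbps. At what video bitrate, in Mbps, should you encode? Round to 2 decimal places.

Budget: 4.5 GB = 36000.0 Mb.
Total bitrate budget: 36000.0 Mb / 1980 s = 18.182 Mbps.
Audio total: 96 + 128 + 56 = 280 kbps = 0.280 Mbps.
Video: 18.182 − 0.280 = 17.902 Mbps.

17.90 Mbps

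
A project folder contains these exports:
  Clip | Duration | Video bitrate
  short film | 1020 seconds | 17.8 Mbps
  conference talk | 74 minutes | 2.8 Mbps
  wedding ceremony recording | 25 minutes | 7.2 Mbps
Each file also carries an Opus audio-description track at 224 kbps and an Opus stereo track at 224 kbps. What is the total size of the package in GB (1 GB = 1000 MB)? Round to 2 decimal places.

Audio total: 224 + 224 = 448 kbps = 0.448 Mbps.
short film: 18.248 Mbps × 1020 s = 18613.0 Mb
conference talk: 3.248 Mbps × 4440 s = 14421.1 Mb
wedding ceremony recording: 7.648 Mbps × 1500 s = 11472.0 Mb
Total: 44506.1 Mb = 5563.3 MB.
= 5.563 GB.

5.56 GB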